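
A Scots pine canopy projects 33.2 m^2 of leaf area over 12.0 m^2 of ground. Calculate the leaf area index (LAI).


Formula: LAI = total leaf area / ground area  (dimensionless)
LAI = 33.2 m^2 / 12.0 m^2
LAI = 2.77

2.77


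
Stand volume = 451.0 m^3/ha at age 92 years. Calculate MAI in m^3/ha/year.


Formula: MAI = Total Volume / Stand Age
MAI = 451.0 m^3/ha / 92 years
MAI = 4.9 m^3/ha/year

4.9


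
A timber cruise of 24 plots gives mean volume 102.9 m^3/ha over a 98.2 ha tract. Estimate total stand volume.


Formula: Total Volume = Mean Volume per ha * Total Area
Total Volume = 102.9 m^3/ha * 98.2 ha
Total Volume = 10105 m^3

10105


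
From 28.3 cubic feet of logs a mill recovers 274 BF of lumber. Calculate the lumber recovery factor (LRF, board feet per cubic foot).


Formula: LRF = Lumber Output (BF) / Log Input (ft^3)
LRF = 274 BF / 28.3 ft^3
LRF = 9.68 BF/ft^3

9.68


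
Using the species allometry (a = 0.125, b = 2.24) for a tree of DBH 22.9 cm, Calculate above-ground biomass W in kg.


Formula: W = a * DBH^b  (allometric power law)
DBH^b = 22.9^2.24 = 1111.8123
W = 0.125 * 1111.8123 = 139.0 kg

139.0


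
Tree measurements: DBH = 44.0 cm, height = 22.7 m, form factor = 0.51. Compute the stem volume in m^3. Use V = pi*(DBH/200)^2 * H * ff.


Formula: V = pi * (DBH/200)^2 * H * ff
Radius = DBH/200 = 44.0/200 = 0.22 m
Radius^2 = 0.22^2 = 0.0484 m^2
V = pi * 0.0484 * 22.7 * 0.51
V = 1.76 m^3

1.76


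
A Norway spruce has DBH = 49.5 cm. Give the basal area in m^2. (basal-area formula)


Formula: BA = pi * (DBH/2)^2 / 10000  (cm^2 to m^2)
Radius = DBH/2 = 49.5/2 = 24.75 cm
BA = pi * 24.75^2 / 10000
   = 1924.4218 cm^2 / 10000
   = 0.1924 m^2

0.1924


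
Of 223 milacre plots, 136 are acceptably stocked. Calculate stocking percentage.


Formula: Stocking % = stocked plots / total plots * 100
Stocking = 136 / 223 * 100
Stocking = 0.6099 * 100 = 61.0%

61.0


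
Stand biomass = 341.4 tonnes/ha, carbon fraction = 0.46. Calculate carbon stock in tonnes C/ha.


Formula: Carbon Stock = Biomass * Carbon Fraction
C = 341.4 t/ha * 0.46
C = 157.0 t C/ha

157.0


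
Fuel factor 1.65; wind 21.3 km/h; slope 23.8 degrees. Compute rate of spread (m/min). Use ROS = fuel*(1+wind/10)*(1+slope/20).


Formula: ROS = fuel * (1 + wind/10) * (1 + slope/20)
Wind factor = 1 + 21.3/10 = 3.13
Slope factor = 1 + 23.8/20 = 2.19
ROS = 1.65 * 3.13 * 2.19 = 11.31 m/min

11.31


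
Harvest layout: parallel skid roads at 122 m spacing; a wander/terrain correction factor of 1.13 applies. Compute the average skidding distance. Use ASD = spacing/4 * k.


Formula: ASD = (spacing / 4) * correction
Uncorrected distance = spacing / 4 = 122 / 4 = 30.5 m
ASD = 30.5 * 1.13 = 34 m

34


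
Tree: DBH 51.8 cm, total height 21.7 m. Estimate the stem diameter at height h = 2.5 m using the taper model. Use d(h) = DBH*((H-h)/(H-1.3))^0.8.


Taper: d(h) = DBH * ((H - h) / (H - 1.3))^0.8
Numerator = H - h = 21.7 - 2.5 = 19.2 m
Denominator = H - 1.3 = 21.7 - 1.3 = 20.4 m
Ratio = 19.2 / 20.4 = 0.94118
d = 51.8 * 0.94118^0.8 = 49.3 cm

49.3


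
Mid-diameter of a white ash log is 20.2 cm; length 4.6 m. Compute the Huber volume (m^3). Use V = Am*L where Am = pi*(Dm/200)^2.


Huber: V = Am * L,  Am = pi*(Dm/200)^2
Am = pi*(20.2/200)^2 = 0.032047 m^2
V = 0.032047*4.6 = 0.1474 m^3

0.1474


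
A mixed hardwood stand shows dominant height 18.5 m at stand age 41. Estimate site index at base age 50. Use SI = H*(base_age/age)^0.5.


Formula: SI = H_dom * (base_age / age)^0.5
Age ratio = 50 / 41 = 1.21951
sqrt(age_ratio) = 1.10432
SI = 18.5 * 1.10432 = 20.4 m

20.4


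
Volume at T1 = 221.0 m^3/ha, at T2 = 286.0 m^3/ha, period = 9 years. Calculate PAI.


Formula: PAI = (V_T2 - V_T1) / (T2 - T1)
Volume increment = 286.0 - 221.0 = 65.0 m^3/ha
PAI = 65.0 / 9 = 7.22 m^3/ha/year

7.22


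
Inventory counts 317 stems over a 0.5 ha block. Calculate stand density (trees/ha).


Formula: Stand Density = N_trees / Area_ha
Density = 317 trees / 0.5 ha
Density = 634 trees/ha

634


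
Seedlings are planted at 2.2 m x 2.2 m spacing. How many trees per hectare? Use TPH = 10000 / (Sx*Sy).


Formula: TPH = 10000 m^2/ha / (spacing_x * spacing_y)
Area per tree = 2.2 m * 2.2 m = 4.84 m^2
TPH = 10000 / 4.84 = 2066 trees/ha

2066


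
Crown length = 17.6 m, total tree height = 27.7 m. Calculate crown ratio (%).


Formula: Crown Ratio = (Crown Length / Total Height) * 100
CR = (17.6 m / 27.7 m) * 100
CR = 0.6354 * 100 = 63.5%

63.5


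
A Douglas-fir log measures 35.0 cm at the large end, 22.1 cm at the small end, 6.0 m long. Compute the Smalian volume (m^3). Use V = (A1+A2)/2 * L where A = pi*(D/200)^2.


Smalian: V = (A1 + A2)/2 * L,  A = pi*(D/200)^2
A1 = pi*(35.0/200)^2 = 0.096211 m^2
A2 = pi*(22.1/200)^2 = 0.03836 m^2
V = (0.096211+0.03836)/2*6.0 = 0.4037 m^3

0.4037


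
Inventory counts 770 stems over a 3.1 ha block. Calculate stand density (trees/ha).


Formula: Stand Density = N_trees / Area_ha
Density = 770 trees / 3.1 ha
Density = 248 trees/ha

248


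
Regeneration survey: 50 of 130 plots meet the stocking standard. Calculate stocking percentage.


Formula: Stocking % = stocked plots / total plots * 100
Stocking = 50 / 130 * 100
Stocking = 0.3846 * 100 = 38.5%

38.5


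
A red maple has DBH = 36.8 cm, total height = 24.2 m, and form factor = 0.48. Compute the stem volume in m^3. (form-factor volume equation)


Formula: V = pi * (DBH/200)^2 * H * ff
Radius = DBH/200 = 36.8/200 = 0.184 m
Radius^2 = 0.184^2 = 0.033856 m^2
V = pi * 0.033856 * 24.2 * 0.48
V = 1.235 m^3

1.235


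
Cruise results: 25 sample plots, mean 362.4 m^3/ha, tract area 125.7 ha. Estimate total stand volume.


Formula: Total Volume = Mean Volume per ha * Total Area
Total Volume = 362.4 m^3/ha * 125.7 ha
Total Volume = 45554 m^3

45554


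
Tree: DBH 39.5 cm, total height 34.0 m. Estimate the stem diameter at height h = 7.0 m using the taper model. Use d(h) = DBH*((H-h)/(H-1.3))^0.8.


Taper: d(h) = DBH * ((H - h) / (H - 1.3))^0.8
Numerator = H - h = 34.0 - 7.0 = 27.0 m
Denominator = H - 1.3 = 34.0 - 1.3 = 32.7 m
Ratio = 27.0 / 32.7 = 0.82569
d = 39.5 * 0.82569^0.8 = 33.9 cm

33.9


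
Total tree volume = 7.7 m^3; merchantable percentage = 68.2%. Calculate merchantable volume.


Formula: MV = V_total * (merchantable_pct / 100)
Merchantable fraction = 68.2% / 100 = 0.682
MV = 7.7 m^3 * 0.682 = 5.251 m^3

5.251


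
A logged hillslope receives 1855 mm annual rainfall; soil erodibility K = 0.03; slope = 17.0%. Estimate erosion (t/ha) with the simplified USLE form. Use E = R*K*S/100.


Formula: E = R * K * S / 100  (simplified USLE)
R * K = 1855 * 0.03 = 55.65
E = 55.65 * 17.0 / 100 = 9.46 t/ha

9.46


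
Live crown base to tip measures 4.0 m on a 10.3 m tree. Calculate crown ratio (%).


Formula: Crown Ratio = (Crown Length / Total Height) * 100
CR = (4.0 m / 10.3 m) * 100
CR = 0.3883 * 100 = 38.8%

38.8


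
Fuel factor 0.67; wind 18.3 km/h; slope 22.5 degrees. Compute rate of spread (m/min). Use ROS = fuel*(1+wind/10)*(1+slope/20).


Formula: ROS = fuel * (1 + wind/10) * (1 + slope/20)
Wind factor = 1 + 18.3/10 = 2.83
Slope factor = 1 + 22.5/20 = 2.125
ROS = 0.67 * 2.83 * 2.125 = 4.03 m/min

4.03


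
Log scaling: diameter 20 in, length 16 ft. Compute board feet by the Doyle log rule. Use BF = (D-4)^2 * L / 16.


Doyle: BF = (D - 4)^2 * L / 16
Adjusted diameter = 20 - 4 = 16 in
(D-4)^2 = 16^2 = 256
BF = 256 * 16 / 16 = 256 BF

256


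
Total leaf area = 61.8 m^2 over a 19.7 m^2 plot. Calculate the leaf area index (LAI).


Formula: LAI = total leaf area / ground area  (dimensionless)
LAI = 61.8 m^2 / 19.7 m^2
LAI = 3.14

3.14


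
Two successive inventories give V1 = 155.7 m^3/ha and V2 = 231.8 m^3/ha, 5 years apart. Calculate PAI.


Formula: PAI = (V_T2 - V_T1) / (T2 - T1)
Volume increment = 231.8 - 155.7 = 76.1 m^3/ha
PAI = 76.1 / 5 = 15.22 m^3/ha/year

15.22


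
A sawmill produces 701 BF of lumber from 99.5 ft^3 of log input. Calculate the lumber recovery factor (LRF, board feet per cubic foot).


Formula: LRF = Lumber Output (BF) / Log Input (ft^3)
LRF = 701 BF / 99.5 ft^3
LRF = 7.05 BF/ft^3

7.05


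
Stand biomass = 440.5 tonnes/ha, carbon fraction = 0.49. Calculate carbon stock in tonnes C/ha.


Formula: Carbon Stock = Biomass * Carbon Fraction
C = 440.5 t/ha * 0.49
C = 215.8 t C/ha

215.8


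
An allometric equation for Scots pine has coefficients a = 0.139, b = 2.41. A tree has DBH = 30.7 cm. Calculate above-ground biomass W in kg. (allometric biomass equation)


Formula: W = a * DBH^b  (allometric power law)
DBH^b = 30.7^2.41 = 3837.1032
W = 0.139 * 3837.1032 = 533.4 kg

533.4


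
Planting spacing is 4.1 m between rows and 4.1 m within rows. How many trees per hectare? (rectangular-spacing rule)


Formula: TPH = 10000 m^2/ha / (spacing_x * spacing_y)
Area per tree = 4.1 m * 4.1 m = 16.81 m^2
TPH = 10000 / 16.81 = 595 trees/ha

595


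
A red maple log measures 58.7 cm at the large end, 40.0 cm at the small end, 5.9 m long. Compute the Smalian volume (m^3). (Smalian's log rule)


Smalian: V = (A1 + A2)/2 * L,  A = pi*(D/200)^2
A1 = pi*(58.7/200)^2 = 0.270624 m^2
A2 = pi*(40.0/200)^2 = 0.125664 m^2
V = (0.270624+0.125664)/2*5.9 = 1.169 m^3

1.169


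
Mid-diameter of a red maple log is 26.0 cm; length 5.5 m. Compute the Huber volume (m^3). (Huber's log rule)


Huber: V = Am * L,  Am = pi*(Dm/200)^2
Am = pi*(26.0/200)^2 = 0.053093 m^2
V = 0.053093*5.5 = 0.292 m^3

0.292


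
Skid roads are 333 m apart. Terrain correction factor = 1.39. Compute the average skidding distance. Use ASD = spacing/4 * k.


Formula: ASD = (spacing / 4) * correction
Uncorrected distance = spacing / 4 = 333 / 4 = 83.25 m
ASD = 83.25 * 1.39 = 116 m

116


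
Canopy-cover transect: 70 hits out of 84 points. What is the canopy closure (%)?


Formula: Canopy closure = covered points / total points * 100
Closure = 70 / 84 * 100
Closure = 0.8333 * 100 = 83.3%

83.3


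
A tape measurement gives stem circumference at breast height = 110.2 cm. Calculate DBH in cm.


Formula: DBH = C / pi
DBH = 110.2 / pi
pi = 3.14159...
DBH = 35.1 cm

35.1


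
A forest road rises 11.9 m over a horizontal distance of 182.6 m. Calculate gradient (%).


Formula: Gradient = rise / run * 100
Gradient = 11.9 / 182.6 * 100 = 6.5%

6.5


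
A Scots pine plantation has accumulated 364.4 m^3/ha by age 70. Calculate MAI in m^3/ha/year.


Formula: MAI = Total Volume / Stand Age
MAI = 364.4 m^3/ha / 70 years
MAI = 5.21 m^3/ha/year

5.21


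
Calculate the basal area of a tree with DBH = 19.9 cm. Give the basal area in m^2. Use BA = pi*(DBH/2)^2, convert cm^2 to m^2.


Formula: BA = pi * (DBH/2)^2 / 10000  (cm^2 to m^2)
Radius = DBH/2 = 19.9/2 = 9.95 cm
BA = pi * 9.95^2 / 10000
   = 311.0255 cm^2 / 10000
   = 0.0311 m^2

0.0311


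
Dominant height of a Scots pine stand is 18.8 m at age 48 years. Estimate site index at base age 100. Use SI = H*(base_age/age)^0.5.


Formula: SI = H_dom * (base_age / age)^0.5
Age ratio = 100 / 48 = 2.08333
sqrt(age_ratio) = 1.44338
SI = 18.8 * 1.44338 = 27.1 m

27.1


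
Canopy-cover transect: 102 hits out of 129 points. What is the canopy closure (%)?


Formula: Canopy closure = covered points / total points * 100
Closure = 102 / 129 * 100
Closure = 0.7907 * 100 = 79.1%

79.1


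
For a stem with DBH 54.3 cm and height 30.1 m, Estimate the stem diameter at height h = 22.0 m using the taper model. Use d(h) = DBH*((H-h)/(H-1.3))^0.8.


Taper: d(h) = DBH * ((H - h) / (H - 1.3))^0.8
Numerator = H - h = 30.1 - 22.0 = 8.1 m
Denominator = H - 1.3 = 30.1 - 1.3 = 28.8 m
Ratio = 8.1 / 28.8 = 0.28125
d = 54.3 * 0.28125^0.8 = 19.7 cm

19.7


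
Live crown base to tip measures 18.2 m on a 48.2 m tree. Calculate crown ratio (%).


Formula: Crown Ratio = (Crown Length / Total Height) * 100
CR = (18.2 m / 48.2 m) * 100
CR = 0.3776 * 100 = 37.8%

37.8


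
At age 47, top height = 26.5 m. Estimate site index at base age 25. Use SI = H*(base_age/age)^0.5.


Formula: SI = H_dom * (base_age / age)^0.5
Age ratio = 25 / 47 = 0.53191
sqrt(age_ratio) = 0.72932
SI = 26.5 * 0.72932 = 19.3 m

19.3


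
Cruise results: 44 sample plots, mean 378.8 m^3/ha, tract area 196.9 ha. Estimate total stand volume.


Formula: Total Volume = Mean Volume per ha * Total Area
Total Volume = 378.8 m^3/ha * 196.9 ha
Total Volume = 74586 m^3

74586


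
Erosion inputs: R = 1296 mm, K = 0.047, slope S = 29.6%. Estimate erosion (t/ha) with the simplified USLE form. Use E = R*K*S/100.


Formula: E = R * K * S / 100  (simplified USLE)
R * K = 1296 * 0.047 = 60.912
E = 60.912 * 29.6 / 100 = 18.03 t/ha

18.03


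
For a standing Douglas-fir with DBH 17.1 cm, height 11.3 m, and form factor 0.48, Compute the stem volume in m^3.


Formula: V = pi * (DBH/200)^2 * H * ff
Radius = DBH/200 = 17.1/200 = 0.0855 m
Radius^2 = 0.0855^2 = 0.00731025 m^2
V = pi * 0.00731025 * 11.3 * 0.48
V = 0.125 m^3

0.125


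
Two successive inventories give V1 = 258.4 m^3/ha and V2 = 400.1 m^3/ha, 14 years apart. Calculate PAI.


Formula: PAI = (V_T2 - V_T1) / (T2 - T1)
Volume increment = 400.1 - 258.4 = 141.7 m^3/ha
PAI = 141.7 / 14 = 10.12 m^3/ha/year

10.12


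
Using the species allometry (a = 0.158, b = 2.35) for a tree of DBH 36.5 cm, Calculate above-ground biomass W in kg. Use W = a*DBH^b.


Formula: W = a * DBH^b  (allometric power law)
DBH^b = 36.5^2.35 = 4692.3266
W = 0.158 * 4692.3266 = 741.4 kg

741.4


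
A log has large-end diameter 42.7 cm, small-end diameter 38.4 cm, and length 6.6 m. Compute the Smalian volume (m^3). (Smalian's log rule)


Smalian: V = (A1 + A2)/2 * L,  A = pi*(D/200)^2
A1 = pi*(42.7/200)^2 = 0.143201 m^2
A2 = pi*(38.4/200)^2 = 0.115812 m^2
V = (0.143201+0.115812)/2*6.6 = 0.8547 m^3

0.8547


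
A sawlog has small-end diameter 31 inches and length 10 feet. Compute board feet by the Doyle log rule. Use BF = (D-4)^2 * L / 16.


Doyle: BF = (D - 4)^2 * L / 16
Adjusted diameter = 31 - 4 = 27 in
(D-4)^2 = 27^2 = 729
BF = 729 * 10 / 16 = 456 BF

456


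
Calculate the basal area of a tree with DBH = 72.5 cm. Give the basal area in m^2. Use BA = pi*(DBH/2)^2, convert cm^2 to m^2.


Formula: BA = pi * (DBH/2)^2 / 10000  (cm^2 to m^2)
Radius = DBH/2 = 72.5/2 = 36.25 cm
BA = pi * 36.25^2 / 10000
   = 4128.2491 cm^2 / 10000
   = 0.4128 m^2

0.4128


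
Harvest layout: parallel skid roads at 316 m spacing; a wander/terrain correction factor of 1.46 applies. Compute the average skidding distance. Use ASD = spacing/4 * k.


Formula: ASD = (spacing / 4) * correction
Uncorrected distance = spacing / 4 = 316 / 4 = 79 m
ASD = 79 * 1.46 = 115 m

115


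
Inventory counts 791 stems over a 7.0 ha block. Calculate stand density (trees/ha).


Formula: Stand Density = N_trees / Area_ha
Density = 791 trees / 7.0 ha
Density = 113 trees/ha

113


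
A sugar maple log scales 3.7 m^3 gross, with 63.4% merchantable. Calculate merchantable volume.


Formula: MV = V_total * (merchantable_pct / 100)
Merchantable fraction = 63.4% / 100 = 0.634
MV = 3.7 m^3 * 0.634 = 2.346 m^3

2.346


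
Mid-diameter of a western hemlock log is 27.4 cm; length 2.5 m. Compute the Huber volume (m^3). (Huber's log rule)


Huber: V = Am * L,  Am = pi*(Dm/200)^2
Am = pi*(27.4/200)^2 = 0.058965 m^2
V = 0.058965*2.5 = 0.1474 m^3

0.1474


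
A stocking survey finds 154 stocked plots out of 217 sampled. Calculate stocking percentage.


Formula: Stocking % = stocked plots / total plots * 100
Stocking = 154 / 217 * 100
Stocking = 0.7097 * 100 = 71.0%

71.0


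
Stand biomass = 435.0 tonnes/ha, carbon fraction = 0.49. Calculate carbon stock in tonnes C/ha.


Formula: Carbon Stock = Biomass * Carbon Fraction
C = 435.0 t/ha * 0.49
C = 213.2 t C/ha

213.2


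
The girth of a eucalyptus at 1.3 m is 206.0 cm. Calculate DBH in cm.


Formula: DBH = C / pi
DBH = 206.0 / pi
pi = 3.14159...
DBH = 65.6 cm

65.6


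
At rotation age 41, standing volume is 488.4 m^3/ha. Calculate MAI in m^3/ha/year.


Formula: MAI = Total Volume / Stand Age
MAI = 488.4 m^3/ha / 41 years
MAI = 11.91 m^3/ha/year

11.91


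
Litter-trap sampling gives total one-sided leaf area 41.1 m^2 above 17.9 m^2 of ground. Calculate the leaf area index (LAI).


Formula: LAI = total leaf area / ground area  (dimensionless)
LAI = 41.1 m^2 / 17.9 m^2
LAI = 2.3

2.3


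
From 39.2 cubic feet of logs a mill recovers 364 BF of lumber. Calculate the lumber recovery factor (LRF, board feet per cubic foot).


Formula: LRF = Lumber Output (BF) / Log Input (ft^3)
LRF = 364 BF / 39.2 ft^3
LRF = 9.29 BF/ft^3

9.29


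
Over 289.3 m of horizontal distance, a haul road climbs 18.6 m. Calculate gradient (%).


Formula: Gradient = rise / run * 100
Gradient = 18.6 / 289.3 * 100 = 6.4%

6.4


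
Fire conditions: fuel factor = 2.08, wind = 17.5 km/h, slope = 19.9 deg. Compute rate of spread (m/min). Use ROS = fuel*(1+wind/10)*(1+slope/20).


Formula: ROS = fuel * (1 + wind/10) * (1 + slope/20)
Wind factor = 1 + 17.5/10 = 2.75
Slope factor = 1 + 19.9/20 = 1.995
ROS = 2.08 * 2.75 * 1.995 = 11.41 m/min

11.41


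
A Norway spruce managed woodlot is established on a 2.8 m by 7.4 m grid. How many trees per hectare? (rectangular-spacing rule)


Formula: TPH = 10000 m^2/ha / (spacing_x * spacing_y)
Area per tree = 2.8 m * 7.4 m = 20.72 m^2
TPH = 10000 / 20.72 = 483 trees/ha

483


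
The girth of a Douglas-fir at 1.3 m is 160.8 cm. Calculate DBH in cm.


Formula: DBH = C / pi
DBH = 160.8 / pi
pi = 3.14159...
DBH = 51.2 cm

51.2


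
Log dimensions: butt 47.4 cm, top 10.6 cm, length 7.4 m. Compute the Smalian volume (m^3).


Smalian: V = (A1 + A2)/2 * L,  A = pi*(D/200)^2
A1 = pi*(47.4/200)^2 = 0.17646 m^2
A2 = pi*(10.6/200)^2 = 0.008825 m^2
V = (0.17646+0.008825)/2*7.4 = 0.6856 m^3

0.6856


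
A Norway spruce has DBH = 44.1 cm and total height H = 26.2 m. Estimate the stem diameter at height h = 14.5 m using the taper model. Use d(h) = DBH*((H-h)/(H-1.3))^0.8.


Taper: d(h) = DBH * ((H - h) / (H - 1.3))^0.8
Numerator = H - h = 26.2 - 14.5 = 11.7 m
Denominator = H - 1.3 = 26.2 - 1.3 = 24.9 m
Ratio = 11.7 / 24.9 = 0.46988
d = 44.1 * 0.46988^0.8 = 24.1 cm

24.1


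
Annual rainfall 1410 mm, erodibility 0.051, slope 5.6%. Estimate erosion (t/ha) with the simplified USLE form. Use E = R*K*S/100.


Formula: E = R * K * S / 100  (simplified USLE)
R * K = 1410 * 0.051 = 71.91
E = 71.91 * 5.6 / 100 = 4.03 t/ha

4.03


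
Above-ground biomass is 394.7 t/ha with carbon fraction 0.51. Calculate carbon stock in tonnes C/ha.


Formula: Carbon Stock = Biomass * Carbon Fraction
C = 394.7 t/ha * 0.51
C = 201.3 t C/ha

201.3


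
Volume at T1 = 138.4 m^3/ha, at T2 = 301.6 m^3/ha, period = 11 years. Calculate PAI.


Formula: PAI = (V_T2 - V_T1) / (T2 - T1)
Volume increment = 301.6 - 138.4 = 163.2 m^3/ha
PAI = 163.2 / 11 = 14.84 m^3/ha/year

14.84


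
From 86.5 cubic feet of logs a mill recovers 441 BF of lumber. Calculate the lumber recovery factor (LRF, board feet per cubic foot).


Formula: LRF = Lumber Output (BF) / Log Input (ft^3)
LRF = 441 BF / 86.5 ft^3
LRF = 5.1 BF/ft^3

5.1


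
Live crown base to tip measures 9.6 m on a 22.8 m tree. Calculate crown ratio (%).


Formula: Crown Ratio = (Crown Length / Total Height) * 100
CR = (9.6 m / 22.8 m) * 100
CR = 0.4211 * 100 = 42.1%

42.1


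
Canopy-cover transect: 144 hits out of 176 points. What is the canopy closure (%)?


Formula: Canopy closure = covered points / total points * 100
Closure = 144 / 176 * 100
Closure = 0.8182 * 100 = 81.8%

81.8


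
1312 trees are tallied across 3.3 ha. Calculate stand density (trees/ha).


Formula: Stand Density = N_trees / Area_ha
Density = 1312 trees / 3.3 ha
Density = 398 trees/ha

398


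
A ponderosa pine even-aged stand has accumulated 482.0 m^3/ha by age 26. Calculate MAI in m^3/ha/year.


Formula: MAI = Total Volume / Stand Age
MAI = 482.0 m^3/ha / 26 years
MAI = 18.54 m^3/ha/year

18.54


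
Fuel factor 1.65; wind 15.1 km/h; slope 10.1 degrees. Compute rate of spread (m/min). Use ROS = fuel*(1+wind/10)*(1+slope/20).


Formula: ROS = fuel * (1 + wind/10) * (1 + slope/20)
Wind factor = 1 + 15.1/10 = 2.51
Slope factor = 1 + 10.1/20 = 1.505
ROS = 1.65 * 2.51 * 1.505 = 6.23 m/min

6.23


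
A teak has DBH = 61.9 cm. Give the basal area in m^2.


Formula: BA = pi * (DBH/2)^2 / 10000  (cm^2 to m^2)
Radius = DBH/2 = 61.9/2 = 30.95 cm
BA = pi * 30.95^2 / 10000
   = 3009.3395 cm^2 / 10000
   = 0.3009 m^2

0.3009


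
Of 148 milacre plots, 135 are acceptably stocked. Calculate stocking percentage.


Formula: Stocking % = stocked plots / total plots * 100
Stocking = 135 / 148 * 100
Stocking = 0.9122 * 100 = 91.2%

91.2


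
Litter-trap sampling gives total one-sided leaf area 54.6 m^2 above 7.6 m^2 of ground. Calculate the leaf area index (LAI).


Formula: LAI = total leaf area / ground area  (dimensionless)
LAI = 54.6 m^2 / 7.6 m^2
LAI = 7.18

7.18


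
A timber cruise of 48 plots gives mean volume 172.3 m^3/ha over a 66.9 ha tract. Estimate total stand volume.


Formula: Total Volume = Mean Volume per ha * Total Area
Total Volume = 172.3 m^3/ha * 66.9 ha
Total Volume = 11527 m^3

11527


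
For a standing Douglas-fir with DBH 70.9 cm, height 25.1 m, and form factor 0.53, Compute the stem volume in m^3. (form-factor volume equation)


Formula: V = pi * (DBH/200)^2 * H * ff
Radius = DBH/200 = 70.9/200 = 0.3545 m
Radius^2 = 0.3545^2 = 0.12567025 m^2
V = pi * 0.12567025 * 25.1 * 0.53
V = 5.252 m^3

5.252


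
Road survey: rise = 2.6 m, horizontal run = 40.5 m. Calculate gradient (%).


Formula: Gradient = rise / run * 100
Gradient = 2.6 / 40.5 * 100 = 6.4%

6.4


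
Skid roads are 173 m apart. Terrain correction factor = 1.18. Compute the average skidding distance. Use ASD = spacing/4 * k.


Formula: ASD = (spacing / 4) * correction
Uncorrected distance = spacing / 4 = 173 / 4 = 43.25 m
ASD = 43.25 * 1.18 = 51 m

51


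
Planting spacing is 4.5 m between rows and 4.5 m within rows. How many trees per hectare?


Formula: TPH = 10000 m^2/ha / (spacing_x * spacing_y)
Area per tree = 4.5 m * 4.5 m = 20.25 m^2
TPH = 10000 / 20.25 = 494 trees/ha

494


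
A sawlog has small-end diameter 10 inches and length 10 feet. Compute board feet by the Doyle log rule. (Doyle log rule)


Doyle: BF = (D - 4)^2 * L / 16
Adjusted diameter = 10 - 4 = 6 in
(D-4)^2 = 6^2 = 36
BF = 36 * 10 / 16 = 23 BF

23


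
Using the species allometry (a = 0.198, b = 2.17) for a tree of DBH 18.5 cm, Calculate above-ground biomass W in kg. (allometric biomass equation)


Formula: W = a * DBH^b  (allometric power law)
DBH^b = 18.5^2.17 = 562.0341
W = 0.198 * 562.0341 = 111.3 kg

111.3


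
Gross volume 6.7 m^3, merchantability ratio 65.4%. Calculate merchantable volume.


Formula: MV = V_total * (merchantable_pct / 100)
Merchantable fraction = 65.4% / 100 = 0.654
MV = 6.7 m^3 * 0.654 = 4.382 m^3

4.382


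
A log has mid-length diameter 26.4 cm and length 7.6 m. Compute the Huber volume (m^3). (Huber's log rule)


Huber: V = Am * L,  Am = pi*(Dm/200)^2
Am = pi*(26.4/200)^2 = 0.054739 m^2
V = 0.054739*7.6 = 0.416 m^3

0.416


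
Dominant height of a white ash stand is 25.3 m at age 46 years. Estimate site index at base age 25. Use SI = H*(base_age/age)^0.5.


Formula: SI = H_dom * (base_age / age)^0.5
Age ratio = 25 / 46 = 0.54348
sqrt(age_ratio) = 0.73721
SI = 25.3 * 0.73721 = 18.7 m

18.7


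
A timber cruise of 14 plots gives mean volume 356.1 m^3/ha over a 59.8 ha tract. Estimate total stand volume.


Formula: Total Volume = Mean Volume per ha * Total Area
Total Volume = 356.1 m^3/ha * 59.8 ha
Total Volume = 21295 m^3

21295


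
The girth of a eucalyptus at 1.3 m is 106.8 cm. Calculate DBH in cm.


Formula: DBH = C / pi
DBH = 106.8 / pi
pi = 3.14159...
DBH = 34.0 cm

34.0


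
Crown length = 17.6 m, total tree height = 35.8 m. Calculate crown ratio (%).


Formula: Crown Ratio = (Crown Length / Total Height) * 100
CR = (17.6 m / 35.8 m) * 100
CR = 0.4916 * 100 = 49.2%

49.2


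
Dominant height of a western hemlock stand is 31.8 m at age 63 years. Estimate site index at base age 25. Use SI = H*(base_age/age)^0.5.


Formula: SI = H_dom * (base_age / age)^0.5
Age ratio = 25 / 63 = 0.39683
sqrt(age_ratio) = 0.62994
SI = 31.8 * 0.62994 = 20.0 m

20.0


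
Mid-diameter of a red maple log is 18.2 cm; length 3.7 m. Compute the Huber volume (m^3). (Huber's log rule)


Huber: V = Am * L,  Am = pi*(Dm/200)^2
Am = pi*(18.2/200)^2 = 0.026016 m^2
V = 0.026016*3.7 = 0.0963 m^3

0.0963


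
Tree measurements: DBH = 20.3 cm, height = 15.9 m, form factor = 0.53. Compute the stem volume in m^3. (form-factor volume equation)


Formula: V = pi * (DBH/200)^2 * H * ff
Radius = DBH/200 = 20.3/200 = 0.1015 m
Radius^2 = 0.1015^2 = 0.01030225 m^2
V = pi * 0.01030225 * 15.9 * 0.53
V = 0.273 m^3

0.273


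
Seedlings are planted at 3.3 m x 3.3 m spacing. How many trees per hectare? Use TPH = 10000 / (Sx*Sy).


Formula: TPH = 10000 m^2/ha / (spacing_x * spacing_y)
Area per tree = 3.3 m * 3.3 m = 10.89 m^2
TPH = 10000 / 10.89 = 918 trees/ha

918


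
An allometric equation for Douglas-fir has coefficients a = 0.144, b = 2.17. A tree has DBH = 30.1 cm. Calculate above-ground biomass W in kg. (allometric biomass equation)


Formula: W = a * DBH^b  (allometric power law)
DBH^b = 30.1^2.17 = 1616.1784
W = 0.144 * 1616.1784 = 232.7 kg

232.7


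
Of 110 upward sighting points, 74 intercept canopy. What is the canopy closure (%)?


Formula: Canopy closure = covered points / total points * 100
Closure = 74 / 110 * 100
Closure = 0.6727 * 100 = 67.3%

67.3


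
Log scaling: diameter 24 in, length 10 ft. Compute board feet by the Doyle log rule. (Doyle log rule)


Doyle: BF = (D - 4)^2 * L / 16
Adjusted diameter = 24 - 4 = 20 in
(D-4)^2 = 20^2 = 400
BF = 400 * 10 / 16 = 250 BF

250


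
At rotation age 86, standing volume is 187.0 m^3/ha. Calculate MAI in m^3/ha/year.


Formula: MAI = Total Volume / Stand Age
MAI = 187.0 m^3/ha / 86 years
MAI = 2.17 m^3/ha/year

2.17


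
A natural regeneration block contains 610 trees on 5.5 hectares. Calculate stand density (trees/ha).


Formula: Stand Density = N_trees / Area_ha
Density = 610 trees / 5.5 ha
Density = 111 trees/ha

111


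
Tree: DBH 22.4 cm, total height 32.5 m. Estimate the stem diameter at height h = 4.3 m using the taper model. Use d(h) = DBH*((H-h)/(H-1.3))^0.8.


Taper: d(h) = DBH * ((H - h) / (H - 1.3))^0.8
Numerator = H - h = 32.5 - 4.3 = 28.2 m
Denominator = H - 1.3 = 32.5 - 1.3 = 31.2 m
Ratio = 28.2 / 31.2 = 0.90385
d = 22.4 * 0.90385^0.8 = 20.7 cm

20.7


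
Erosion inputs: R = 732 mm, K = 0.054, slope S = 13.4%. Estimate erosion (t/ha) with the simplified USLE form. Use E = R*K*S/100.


Formula: E = R * K * S / 100  (simplified USLE)
R * K = 732 * 0.054 = 39.528
E = 39.528 * 13.4 / 100 = 5.3 t/ha

5.3


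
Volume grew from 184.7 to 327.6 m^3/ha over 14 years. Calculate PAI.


Formula: PAI = (V_T2 - V_T1) / (T2 - T1)
Volume increment = 327.6 - 184.7 = 142.9 m^3/ha
PAI = 142.9 / 14 = 10.21 m^3/ha/year

10.21


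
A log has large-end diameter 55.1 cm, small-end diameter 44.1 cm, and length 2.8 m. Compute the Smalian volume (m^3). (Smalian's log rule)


Smalian: V = (A1 + A2)/2 * L,  A = pi*(D/200)^2
A1 = pi*(55.1/200)^2 = 0.238448 m^2
A2 = pi*(44.1/200)^2 = 0.152745 m^2
V = (0.238448+0.152745)/2*2.8 = 0.5477 m^3

0.5477


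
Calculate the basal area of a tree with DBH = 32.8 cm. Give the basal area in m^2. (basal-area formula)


Formula: BA = pi * (DBH/2)^2 / 10000  (cm^2 to m^2)
Radius = DBH/2 = 32.8/2 = 16.4 cm
BA = pi * 16.4^2 / 10000
   = 844.9628 cm^2 / 10000
   = 0.0845 m^2

0.0845


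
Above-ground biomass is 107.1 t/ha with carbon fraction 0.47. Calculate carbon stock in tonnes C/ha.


Formula: Carbon Stock = Biomass * Carbon Fraction
C = 107.1 t/ha * 0.47
C = 50.3 t C/ha

50.3


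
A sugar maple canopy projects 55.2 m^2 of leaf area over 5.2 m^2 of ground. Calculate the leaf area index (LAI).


Formula: LAI = total leaf area / ground area  (dimensionless)
LAI = 55.2 m^2 / 5.2 m^2
LAI = 10.62

10.62


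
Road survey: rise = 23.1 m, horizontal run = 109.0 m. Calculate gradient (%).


Formula: Gradient = rise / run * 100
Gradient = 23.1 / 109.0 * 100 = 21.2%

21.2


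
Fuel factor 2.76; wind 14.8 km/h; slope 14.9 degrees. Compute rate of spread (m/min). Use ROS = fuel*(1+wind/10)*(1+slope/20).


Formula: ROS = fuel * (1 + wind/10) * (1 + slope/20)
Wind factor = 1 + 14.8/10 = 2.48
Slope factor = 1 + 14.9/20 = 1.745
ROS = 2.76 * 2.48 * 1.745 = 11.94 m/min

11.94


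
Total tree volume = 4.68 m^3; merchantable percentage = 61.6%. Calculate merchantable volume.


Formula: MV = V_total * (merchantable_pct / 100)
Merchantable fraction = 61.6% / 100 = 0.616
MV = 4.68 m^3 * 0.616 = 2.883 m^3

2.883


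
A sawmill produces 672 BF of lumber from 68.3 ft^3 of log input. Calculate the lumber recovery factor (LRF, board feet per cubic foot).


Formula: LRF = Lumber Output (BF) / Log Input (ft^3)
LRF = 672 BF / 68.3 ft^3
LRF = 9.84 BF/ft^3

9.84


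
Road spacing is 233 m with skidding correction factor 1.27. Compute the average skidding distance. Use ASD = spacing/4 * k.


Formula: ASD = (spacing / 4) * correction
Uncorrected distance = spacing / 4 = 233 / 4 = 58.25 m
ASD = 58.25 * 1.27 = 74 m

74


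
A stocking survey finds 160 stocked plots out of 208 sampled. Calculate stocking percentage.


Formula: Stocking % = stocked plots / total plots * 100
Stocking = 160 / 208 * 100
Stocking = 0.7692 * 100 = 76.9%

76.9


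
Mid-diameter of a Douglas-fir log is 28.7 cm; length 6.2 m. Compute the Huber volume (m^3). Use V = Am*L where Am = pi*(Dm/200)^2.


Huber: V = Am * L,  Am = pi*(Dm/200)^2
Am = pi*(28.7/200)^2 = 0.064692 m^2
V = 0.064692*6.2 = 0.4011 m^3

0.4011


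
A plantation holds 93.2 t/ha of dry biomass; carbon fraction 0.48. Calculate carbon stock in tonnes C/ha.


Formula: Carbon Stock = Biomass * Carbon Fraction
C = 93.2 t/ha * 0.48
C = 44.7 t C/ha

44.7


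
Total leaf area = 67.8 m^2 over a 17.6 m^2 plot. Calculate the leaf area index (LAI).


Formula: LAI = total leaf area / ground area  (dimensionless)
LAI = 67.8 m^2 / 17.6 m^2
LAI = 3.85

3.85


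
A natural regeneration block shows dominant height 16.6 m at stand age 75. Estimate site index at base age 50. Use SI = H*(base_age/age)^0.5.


Formula: SI = H_dom * (base_age / age)^0.5
Age ratio = 50 / 75 = 0.66667
sqrt(age_ratio) = 0.8165
SI = 16.6 * 0.8165 = 13.6 m

13.6


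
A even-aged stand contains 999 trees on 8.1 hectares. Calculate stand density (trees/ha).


Formula: Stand Density = N_trees / Area_ha
Density = 999 trees / 8.1 ha
Density = 123 trees/ha

123


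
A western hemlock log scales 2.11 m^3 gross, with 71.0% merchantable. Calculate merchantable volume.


Formula: MV = V_total * (merchantable_pct / 100)
Merchantable fraction = 71.0% / 100 = 0.71
MV = 2.11 m^3 * 0.71 = 1.498 m^3

1.498


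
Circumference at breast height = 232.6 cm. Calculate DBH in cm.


Formula: DBH = C / pi
DBH = 232.6 / pi
pi = 3.14159...
DBH = 74.0 cm

74.0


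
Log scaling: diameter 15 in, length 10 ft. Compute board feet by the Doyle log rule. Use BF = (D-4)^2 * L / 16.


Doyle: BF = (D - 4)^2 * L / 16
Adjusted diameter = 15 - 4 = 11 in
(D-4)^2 = 11^2 = 121
BF = 121 * 10 / 16 = 76 BF

76


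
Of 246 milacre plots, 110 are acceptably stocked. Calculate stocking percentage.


Formula: Stocking % = stocked plots / total plots * 100
Stocking = 110 / 246 * 100
Stocking = 0.4472 * 100 = 44.7%

44.7


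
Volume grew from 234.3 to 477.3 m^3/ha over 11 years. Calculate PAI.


Formula: PAI = (V_T2 - V_T1) / (T2 - T1)
Volume increment = 477.3 - 234.3 = 243.0 m^3/ha
PAI = 243.0 / 11 = 22.09 m^3/ha/year

22.09


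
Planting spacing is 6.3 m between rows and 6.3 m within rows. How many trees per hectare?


Formula: TPH = 10000 m^2/ha / (spacing_x * spacing_y)
Area per tree = 6.3 m * 6.3 m = 39.69 m^2
TPH = 10000 / 39.69 = 252 trees/ha

252


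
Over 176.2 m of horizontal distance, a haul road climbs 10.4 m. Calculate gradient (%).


Formula: Gradient = rise / run * 100
Gradient = 10.4 / 176.2 * 100 = 5.9%

5.9


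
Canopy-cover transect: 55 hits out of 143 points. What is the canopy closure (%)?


Formula: Canopy closure = covered points / total points * 100
Closure = 55 / 143 * 100
Closure = 0.3846 * 100 = 38.5%

38.5


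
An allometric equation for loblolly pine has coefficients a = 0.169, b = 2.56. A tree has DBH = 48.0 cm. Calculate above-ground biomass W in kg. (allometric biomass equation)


Formula: W = a * DBH^b  (allometric power law)
DBH^b = 48.0^2.56 = 20136.2024
W = 0.169 * 20136.2024 = 3403.0 kg

3403.0


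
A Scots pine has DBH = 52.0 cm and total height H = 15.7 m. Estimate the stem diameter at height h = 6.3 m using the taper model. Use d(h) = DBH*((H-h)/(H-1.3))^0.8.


Taper: d(h) = DBH * ((H - h) / (H - 1.3))^0.8
Numerator = H - h = 15.7 - 6.3 = 9.4 m
Denominator = H - 1.3 = 15.7 - 1.3 = 14.4 m
Ratio = 9.4 / 14.4 = 0.65278
d = 52.0 * 0.65278^0.8 = 37.0 cm

37.0


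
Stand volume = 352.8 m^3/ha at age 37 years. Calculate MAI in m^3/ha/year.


Formula: MAI = Total Volume / Stand Age
MAI = 352.8 m^3/ha / 37 years
MAI = 9.54 m^3/ha/year

9.54


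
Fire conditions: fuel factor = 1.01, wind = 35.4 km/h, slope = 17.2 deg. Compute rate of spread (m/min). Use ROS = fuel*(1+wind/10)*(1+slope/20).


Formula: ROS = fuel * (1 + wind/10) * (1 + slope/20)
Wind factor = 1 + 35.4/10 = 4.54
Slope factor = 1 + 17.2/20 = 1.86
ROS = 1.01 * 4.54 * 1.86 = 8.53 m/min

8.53


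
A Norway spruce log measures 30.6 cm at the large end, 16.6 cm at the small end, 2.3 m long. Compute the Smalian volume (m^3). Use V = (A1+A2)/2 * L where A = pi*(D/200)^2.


Smalian: V = (A1 + A2)/2 * L,  A = pi*(D/200)^2
A1 = pi*(30.6/200)^2 = 0.073542 m^2
A2 = pi*(16.6/200)^2 = 0.021642 m^2
V = (0.073542+0.021642)/2*2.3 = 0.1095 m^3

0.1095


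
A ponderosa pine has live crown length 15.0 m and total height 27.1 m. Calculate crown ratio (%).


Formula: Crown Ratio = (Crown Length / Total Height) * 100
CR = (15.0 m / 27.1 m) * 100
CR = 0.5535 * 100 = 55.4%

55.4


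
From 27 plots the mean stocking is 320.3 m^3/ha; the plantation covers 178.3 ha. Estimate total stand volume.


Formula: Total Volume = Mean Volume per ha * Total Area
Total Volume = 320.3 m^3/ha * 178.3 ha
Total Volume = 57109 m^3

57109


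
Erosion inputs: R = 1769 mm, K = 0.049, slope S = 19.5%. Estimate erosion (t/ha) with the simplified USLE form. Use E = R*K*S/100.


Formula: E = R * K * S / 100  (simplified USLE)
R * K = 1769 * 0.049 = 86.681
E = 86.681 * 19.5 / 100 = 16.9 t/ha

16.9


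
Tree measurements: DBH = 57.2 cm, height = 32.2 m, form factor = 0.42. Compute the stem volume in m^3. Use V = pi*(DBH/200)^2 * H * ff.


Formula: V = pi * (DBH/200)^2 * H * ff
Radius = DBH/200 = 57.2/200 = 0.286 m
Radius^2 = 0.286^2 = 0.081796 m^2
V = pi * 0.081796 * 32.2 * 0.42
V = 3.475 m^3

3.475


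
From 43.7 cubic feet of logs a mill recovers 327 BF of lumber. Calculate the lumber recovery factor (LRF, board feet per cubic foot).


Formula: LRF = Lumber Output (BF) / Log Input (ft^3)
LRF = 327 BF / 43.7 ft^3
LRF = 7.48 BF/ft^3

7.48


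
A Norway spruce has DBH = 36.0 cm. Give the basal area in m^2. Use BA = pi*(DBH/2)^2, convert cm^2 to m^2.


Formula: BA = pi * (DBH/2)^2 / 10000  (cm^2 to m^2)
Radius = DBH/2 = 36.0/2 = 18.0 cm
BA = pi * 18.0^2 / 10000
   = 1017.876 cm^2 / 10000
   = 0.1018 m^2

0.1018


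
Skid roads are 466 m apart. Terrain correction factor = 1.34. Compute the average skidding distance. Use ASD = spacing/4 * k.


Formula: ASD = (spacing / 4) * correction
Uncorrected distance = spacing / 4 = 466 / 4 = 116.5 m
ASD = 116.5 * 1.34 = 156 m

156


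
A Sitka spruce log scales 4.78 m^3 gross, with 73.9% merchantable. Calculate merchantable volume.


Formula: MV = V_total * (merchantable_pct / 100)
Merchantable fraction = 73.9% / 100 = 0.739
MV = 4.78 m^3 * 0.739 = 3.532 m^3

3.532


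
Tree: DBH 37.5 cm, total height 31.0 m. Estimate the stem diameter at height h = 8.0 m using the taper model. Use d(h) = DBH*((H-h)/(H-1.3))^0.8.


Taper: d(h) = DBH * ((H - h) / (H - 1.3))^0.8
Numerator = H - h = 31.0 - 8.0 = 23.0 m
Denominator = H - 1.3 = 31.0 - 1.3 = 29.7 m
Ratio = 23.0 / 29.7 = 0.77441
d = 37.5 * 0.77441^0.8 = 30.6 cm

30.6


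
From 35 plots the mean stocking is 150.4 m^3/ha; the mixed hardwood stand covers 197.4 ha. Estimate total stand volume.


Formula: Total Volume = Mean Volume per ha * Total Area
Total Volume = 150.4 m^3/ha * 197.4 ha
Total Volume = 29689 m^3

29689


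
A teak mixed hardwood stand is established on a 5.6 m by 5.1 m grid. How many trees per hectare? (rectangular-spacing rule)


Formula: TPH = 10000 m^2/ha / (spacing_x * spacing_y)
Area per tree = 5.6 m * 5.1 m = 28.56 m^2
TPH = 10000 / 28.56 = 350 trees/ha

350


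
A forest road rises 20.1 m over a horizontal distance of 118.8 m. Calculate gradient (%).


Formula: Gradient = rise / run * 100
Gradient = 20.1 / 118.8 * 100 = 16.9%

16.9


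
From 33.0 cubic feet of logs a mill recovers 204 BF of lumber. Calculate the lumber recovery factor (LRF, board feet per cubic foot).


Formula: LRF = Lumber Output (BF) / Log Input (ft^3)
LRF = 204 BF / 33.0 ft^3
LRF = 6.18 BF/ft^3

6.18


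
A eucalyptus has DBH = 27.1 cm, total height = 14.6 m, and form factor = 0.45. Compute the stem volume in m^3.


Formula: V = pi * (DBH/200)^2 * H * ff
Radius = DBH/200 = 27.1/200 = 0.1355 m
Radius^2 = 0.1355^2 = 0.01836025 m^2
V = pi * 0.01836025 * 14.6 * 0.45
V = 0.379 m^3

0.379


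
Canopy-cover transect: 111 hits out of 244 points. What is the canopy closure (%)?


Formula: Canopy closure = covered points / total points * 100
Closure = 111 / 244 * 100
Closure = 0.4549 * 100 = 45.5%

45.5


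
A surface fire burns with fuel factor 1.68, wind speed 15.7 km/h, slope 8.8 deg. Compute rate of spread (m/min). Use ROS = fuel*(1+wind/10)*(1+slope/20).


Formula: ROS = fuel * (1 + wind/10) * (1 + slope/20)
Wind factor = 1 + 15.7/10 = 2.57
Slope factor = 1 + 8.8/20 = 1.44
ROS = 1.68 * 2.57 * 1.44 = 6.22 m/min

6.22


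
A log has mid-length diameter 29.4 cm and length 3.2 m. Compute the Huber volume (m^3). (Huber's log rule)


Huber: V = Am * L,  Am = pi*(Dm/200)^2
Am = pi*(29.4/200)^2 = 0.067887 m^2
V = 0.067887*3.2 = 0.2172 m^3

0.2172


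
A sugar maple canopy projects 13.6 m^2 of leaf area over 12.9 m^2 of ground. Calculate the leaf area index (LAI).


Formula: LAI = total leaf area / ground area  (dimensionless)
LAI = 13.6 m^2 / 12.9 m^2
LAI = 1.05

1.05


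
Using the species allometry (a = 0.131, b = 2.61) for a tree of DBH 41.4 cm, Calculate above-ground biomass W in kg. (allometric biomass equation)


Formula: W = a * DBH^b  (allometric power law)
DBH^b = 41.4^2.61 = 16610.0481
W = 0.131 * 16610.0481 = 2175.9 kg

2175.9


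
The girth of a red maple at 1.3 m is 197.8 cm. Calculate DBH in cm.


Formula: DBH = C / pi
DBH = 197.8 / pi
pi = 3.14159...
DBH = 63.0 cm

63.0


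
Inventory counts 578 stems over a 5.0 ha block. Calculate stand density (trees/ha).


Formula: Stand Density = N_trees / Area_ha
Density = 578 trees / 5.0 ha
Density = 116 trees/ha

116


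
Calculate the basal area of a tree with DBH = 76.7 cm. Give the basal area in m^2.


Formula: BA = pi * (DBH/2)^2 / 10000  (cm^2 to m^2)
Radius = DBH/2 = 76.7/2 = 38.35 cm
BA = pi * 38.35^2 / 10000
   = 4620.411 cm^2 / 10000
   = 0.462 m^2

0.462
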